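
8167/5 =8167/5 = 1633.40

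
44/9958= 22/4979 = 0.00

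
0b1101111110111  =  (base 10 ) 7159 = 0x1BF7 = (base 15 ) 21c4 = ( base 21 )G4J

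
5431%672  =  55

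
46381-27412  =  18969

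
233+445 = 678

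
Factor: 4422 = 2^1*3^1 * 11^1*67^1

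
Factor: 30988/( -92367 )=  - 2^2*3^ ( - 3 )*11^( - 1)*61^1*127^1*311^ ( - 1 ) 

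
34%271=34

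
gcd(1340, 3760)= 20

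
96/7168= 3/224 = 0.01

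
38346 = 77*498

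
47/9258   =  47/9258 = 0.01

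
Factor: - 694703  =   - 293^1*2371^1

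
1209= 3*403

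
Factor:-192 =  - 2^6*3^1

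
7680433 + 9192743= 16873176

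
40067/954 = 40067/954   =  42.00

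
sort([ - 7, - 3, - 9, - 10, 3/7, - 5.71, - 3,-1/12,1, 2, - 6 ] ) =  [ - 10 , - 9,-7, - 6,- 5.71, - 3, - 3, - 1/12,3/7,1,2 ] 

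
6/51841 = 6/51841 = 0.00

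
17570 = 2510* 7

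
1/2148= 1/2148  =  0.00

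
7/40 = 7/40 = 0.17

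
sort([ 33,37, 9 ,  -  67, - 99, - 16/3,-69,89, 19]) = [ - 99, - 69,-67 ,-16/3, 9, 19,33,37,89]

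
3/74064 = 1/24688 = 0.00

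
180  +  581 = 761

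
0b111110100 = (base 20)150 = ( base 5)4000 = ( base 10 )500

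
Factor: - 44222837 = -349^1*126713^1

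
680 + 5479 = 6159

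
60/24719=60/24719 =0.00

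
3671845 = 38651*95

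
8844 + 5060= 13904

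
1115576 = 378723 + 736853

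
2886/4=721+1/2 = 721.50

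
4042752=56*72192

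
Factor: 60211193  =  7^1 * 79^1*108881^1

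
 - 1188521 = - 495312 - 693209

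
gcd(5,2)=1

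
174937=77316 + 97621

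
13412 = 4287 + 9125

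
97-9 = 88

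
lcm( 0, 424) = 0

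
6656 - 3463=3193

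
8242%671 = 190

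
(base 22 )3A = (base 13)5b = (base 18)44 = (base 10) 76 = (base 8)114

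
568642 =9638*59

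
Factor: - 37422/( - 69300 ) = 2^(  -  1 )*3^3 * 5^( - 2 ) = 27/50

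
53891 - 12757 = 41134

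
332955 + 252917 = 585872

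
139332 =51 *2732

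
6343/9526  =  6343/9526 = 0.67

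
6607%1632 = 79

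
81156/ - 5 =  - 16232 + 4/5 = -  16231.20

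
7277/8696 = 7277/8696 =0.84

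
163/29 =163/29 = 5.62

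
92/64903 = 92/64903  =  0.00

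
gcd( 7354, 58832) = 7354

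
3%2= 1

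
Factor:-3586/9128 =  - 2^( - 2)*7^( - 1 )*11^1 = -11/28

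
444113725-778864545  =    -  334750820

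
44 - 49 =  -5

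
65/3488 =65/3488 = 0.02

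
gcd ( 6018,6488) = 2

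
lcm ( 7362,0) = 0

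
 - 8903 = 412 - 9315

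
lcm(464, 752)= 21808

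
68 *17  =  1156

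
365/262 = 1 + 103/262=1.39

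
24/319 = 24/319 = 0.08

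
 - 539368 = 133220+-672588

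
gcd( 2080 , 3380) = 260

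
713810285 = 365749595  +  348060690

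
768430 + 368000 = 1136430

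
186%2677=186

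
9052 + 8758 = 17810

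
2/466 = 1/233  =  0.00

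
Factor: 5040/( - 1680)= -3= - 3^1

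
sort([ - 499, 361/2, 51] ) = [ - 499, 51  ,  361/2 ] 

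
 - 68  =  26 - 94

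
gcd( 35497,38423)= 77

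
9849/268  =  36 + 3/4  =  36.75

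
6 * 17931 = 107586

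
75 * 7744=580800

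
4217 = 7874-3657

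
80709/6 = 26903/2 = 13451.50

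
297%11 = 0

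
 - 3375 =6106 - 9481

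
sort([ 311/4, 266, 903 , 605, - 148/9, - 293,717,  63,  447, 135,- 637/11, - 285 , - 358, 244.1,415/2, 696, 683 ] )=[ - 358, - 293, - 285,  -  637/11,-148/9, 63,311/4, 135 , 415/2 , 244.1, 266, 447, 605,683, 696, 717 , 903 ] 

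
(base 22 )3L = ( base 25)3c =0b1010111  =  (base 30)2r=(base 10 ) 87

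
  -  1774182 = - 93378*19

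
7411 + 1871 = 9282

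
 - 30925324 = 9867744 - 40793068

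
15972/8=3993/2= 1996.50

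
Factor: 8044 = 2^2*2011^1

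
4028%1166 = 530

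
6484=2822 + 3662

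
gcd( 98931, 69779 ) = 1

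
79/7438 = 79/7438 = 0.01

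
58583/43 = 58583/43 = 1362.40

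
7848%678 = 390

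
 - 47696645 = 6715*( - 7103 )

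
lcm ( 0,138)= 0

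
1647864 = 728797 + 919067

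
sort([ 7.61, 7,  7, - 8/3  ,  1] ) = [-8/3, 1, 7 , 7,  7.61]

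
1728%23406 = 1728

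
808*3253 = 2628424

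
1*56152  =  56152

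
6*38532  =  231192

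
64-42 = 22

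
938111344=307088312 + 631023032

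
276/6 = 46 = 46.00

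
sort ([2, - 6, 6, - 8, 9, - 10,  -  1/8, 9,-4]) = [ - 10, - 8, - 6,-4, - 1/8, 2,  6, 9 , 9]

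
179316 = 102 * 1758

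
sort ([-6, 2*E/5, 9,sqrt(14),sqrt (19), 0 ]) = [-6,0,2*E/5, sqrt( 14), sqrt (19), 9]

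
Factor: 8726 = 2^1*4363^1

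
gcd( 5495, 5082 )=7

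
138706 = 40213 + 98493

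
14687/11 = 14687/11 = 1335.18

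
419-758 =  - 339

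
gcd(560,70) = 70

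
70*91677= 6417390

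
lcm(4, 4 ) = 4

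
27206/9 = 3022 + 8/9 = 3022.89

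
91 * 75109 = 6834919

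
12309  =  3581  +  8728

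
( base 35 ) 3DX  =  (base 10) 4163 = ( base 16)1043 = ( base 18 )cf5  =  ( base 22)8D5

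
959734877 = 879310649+80424228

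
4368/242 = 18 + 6/121 = 18.05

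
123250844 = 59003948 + 64246896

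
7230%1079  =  756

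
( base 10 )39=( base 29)1a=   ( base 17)25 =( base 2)100111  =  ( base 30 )19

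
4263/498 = 8+93/166 = 8.56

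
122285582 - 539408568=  - 417122986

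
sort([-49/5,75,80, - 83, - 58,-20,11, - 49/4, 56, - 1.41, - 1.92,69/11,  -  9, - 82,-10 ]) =[-83, - 82,  -  58, - 20, - 49/4 , - 10,-49/5,-9, - 1.92,  -  1.41, 69/11,11,56, 75,80] 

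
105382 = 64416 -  - 40966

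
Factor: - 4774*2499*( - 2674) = 2^2*3^1*7^4*11^1*17^1*31^1 * 191^1 = 31901424324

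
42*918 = 38556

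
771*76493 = 58976103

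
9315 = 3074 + 6241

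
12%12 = 0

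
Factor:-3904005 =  -3^1*5^1*7^1*37181^1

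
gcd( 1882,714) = 2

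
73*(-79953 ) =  - 5836569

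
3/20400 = 1/6800 = 0.00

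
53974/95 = 568 + 14/95 = 568.15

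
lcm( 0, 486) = 0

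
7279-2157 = 5122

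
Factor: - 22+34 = 12 =2^2*3^1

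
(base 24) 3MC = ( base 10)2268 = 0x8dc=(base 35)1ts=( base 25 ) 3FI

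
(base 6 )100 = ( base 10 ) 36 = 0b100100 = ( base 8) 44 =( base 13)2A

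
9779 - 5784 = 3995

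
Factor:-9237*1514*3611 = -50499177798 = - 2^1*3^1*23^1*157^1 * 757^1 *3079^1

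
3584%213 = 176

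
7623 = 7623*1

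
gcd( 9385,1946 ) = 1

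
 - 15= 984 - 999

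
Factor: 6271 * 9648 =2^4*3^2 * 67^1*6271^1 =60502608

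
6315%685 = 150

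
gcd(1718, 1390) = 2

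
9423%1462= 651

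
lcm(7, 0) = 0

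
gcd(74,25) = 1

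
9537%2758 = 1263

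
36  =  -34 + 70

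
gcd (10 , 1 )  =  1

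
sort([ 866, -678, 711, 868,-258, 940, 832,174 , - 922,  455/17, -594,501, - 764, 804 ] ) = [ - 922,-764, - 678,-594, - 258,455/17,174, 501,711,  804, 832, 866,  868,  940 ]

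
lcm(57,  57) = 57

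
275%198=77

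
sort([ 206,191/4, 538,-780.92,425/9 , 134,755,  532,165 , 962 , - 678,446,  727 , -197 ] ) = [ - 780.92, - 678, - 197,425/9,191/4,134,165 , 206,446,532 , 538, 727, 755 , 962 ]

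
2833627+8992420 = 11826047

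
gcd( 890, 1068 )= 178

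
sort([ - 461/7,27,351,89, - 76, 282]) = [-76, - 461/7,27, 89,282, 351] 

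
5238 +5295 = 10533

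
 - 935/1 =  - 935 = - 935.00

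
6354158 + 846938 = 7201096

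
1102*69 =76038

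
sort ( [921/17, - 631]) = [ - 631 , 921/17]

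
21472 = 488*44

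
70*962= 67340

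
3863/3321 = 3863/3321 = 1.16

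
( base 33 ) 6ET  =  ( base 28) 8qp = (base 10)7025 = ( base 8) 15561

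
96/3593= 96/3593 = 0.03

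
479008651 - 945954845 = - 466946194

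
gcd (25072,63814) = 2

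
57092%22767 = 11558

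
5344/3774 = 1+785/1887 = 1.42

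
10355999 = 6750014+3605985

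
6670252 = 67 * 99556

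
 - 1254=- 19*66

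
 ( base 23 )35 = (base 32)2A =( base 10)74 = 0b1001010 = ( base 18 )42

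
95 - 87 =8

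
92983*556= 51698548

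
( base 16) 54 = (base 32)2K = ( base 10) 84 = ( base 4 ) 1110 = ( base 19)48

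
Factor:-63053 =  - 17^1*3709^1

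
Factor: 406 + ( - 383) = 23^1 = 23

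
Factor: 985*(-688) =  - 677680 = - 2^4*5^1*43^1*197^1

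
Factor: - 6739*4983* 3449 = - 3^1*11^1*23^1*151^1*293^1 * 3449^1 = - 115818927213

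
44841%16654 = 11533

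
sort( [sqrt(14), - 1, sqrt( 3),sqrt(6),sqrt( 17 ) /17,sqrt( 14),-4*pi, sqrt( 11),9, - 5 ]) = [ - 4 * pi, - 5, -1,sqrt( 17)/17,sqrt( 3 ),  sqrt (6 ),sqrt( 11),  sqrt(14),sqrt( 14),9 ]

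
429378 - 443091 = -13713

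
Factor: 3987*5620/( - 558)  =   - 2^1*5^1*31^( - 1 )*281^1*443^1 = - 1244830/31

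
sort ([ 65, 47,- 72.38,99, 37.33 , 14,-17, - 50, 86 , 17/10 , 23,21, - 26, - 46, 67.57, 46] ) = [ - 72.38, - 50, - 46, - 26, - 17, 17/10, 14, 21, 23, 37.33 , 46, 47, 65, 67.57, 86,99] 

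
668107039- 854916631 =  - 186809592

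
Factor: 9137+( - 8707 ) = 430= 2^1*  5^1 * 43^1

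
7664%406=356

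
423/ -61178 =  - 1 + 60755/61178 =- 0.01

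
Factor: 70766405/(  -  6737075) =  - 5^(-1 ) * 31^(-1)*61^1*67^1*3463^1*8693^(-1) = - 14153281/1347415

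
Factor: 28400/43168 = 2^ ( - 1)*5^2*19^( - 1 ) = 25/38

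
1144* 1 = 1144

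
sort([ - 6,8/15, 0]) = [ - 6,  0, 8/15] 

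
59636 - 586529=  - 526893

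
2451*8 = 19608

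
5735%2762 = 211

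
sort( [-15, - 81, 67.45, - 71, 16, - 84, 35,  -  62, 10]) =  [  -  84,  -  81, - 71,  -  62,  -  15, 10, 16,35, 67.45 ]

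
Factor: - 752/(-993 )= 2^4*3^(- 1 )*47^1*331^(  -  1)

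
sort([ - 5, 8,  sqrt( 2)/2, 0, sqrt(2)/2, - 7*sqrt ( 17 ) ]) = [ -7*sqrt ( 17 ) , - 5,  0, sqrt( 2)/2, sqrt( 2) /2, 8 ] 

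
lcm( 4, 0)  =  0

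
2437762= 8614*283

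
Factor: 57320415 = 3^2*5^1*1273787^1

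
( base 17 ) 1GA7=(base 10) 9714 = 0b10010111110010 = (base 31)a3b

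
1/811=1/811 = 0.00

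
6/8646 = 1/1441 = 0.00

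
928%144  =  64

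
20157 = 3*6719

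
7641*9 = 68769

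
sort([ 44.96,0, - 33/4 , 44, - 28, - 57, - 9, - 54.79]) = [-57, - 54.79 ,-28, - 9 , - 33/4,0, 44, 44.96]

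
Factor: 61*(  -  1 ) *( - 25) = 5^2*61^1 = 1525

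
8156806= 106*76951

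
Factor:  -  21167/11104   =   - 2^( - 5 ) *61^1=- 61/32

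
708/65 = 708/65 = 10.89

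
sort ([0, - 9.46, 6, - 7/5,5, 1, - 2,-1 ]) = [  -  9.46, - 2, - 7/5, - 1,0,1,  5,6 ]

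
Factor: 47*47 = 47^2= 2209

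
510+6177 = 6687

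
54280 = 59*920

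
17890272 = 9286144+8604128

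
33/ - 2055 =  - 1 + 674/685 = -0.02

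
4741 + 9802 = 14543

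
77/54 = 77/54 =1.43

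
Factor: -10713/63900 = - 3571/21300 = - 2^(  -  2 )*3^( - 1)*5^(  -  2)*71^( - 1) * 3571^1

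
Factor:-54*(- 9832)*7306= 2^5*3^3 * 13^1*281^1*1229^1=   3878959968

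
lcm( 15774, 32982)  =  362802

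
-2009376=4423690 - 6433066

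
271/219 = 1+52/219 = 1.24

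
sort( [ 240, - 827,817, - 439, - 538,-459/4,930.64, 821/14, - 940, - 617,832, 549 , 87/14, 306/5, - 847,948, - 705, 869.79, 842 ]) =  [ - 940, - 847 , - 827,-705, - 617, - 538 , - 439, -459/4,87/14, 821/14, 306/5, 240, 549, 817,832,842,  869.79,930.64,948]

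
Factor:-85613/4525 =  - 473/25 = -5^(  -  2 )*11^1*43^1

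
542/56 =9 + 19/28 = 9.68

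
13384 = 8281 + 5103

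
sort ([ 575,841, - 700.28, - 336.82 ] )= [ - 700.28, - 336.82,575,841 ]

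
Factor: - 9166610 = -2^1*5^1*29^1*73^1*433^1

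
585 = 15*39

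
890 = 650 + 240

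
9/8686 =9/8686 = 0.00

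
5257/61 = 5257/61 = 86.18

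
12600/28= 450 =450.00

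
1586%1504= 82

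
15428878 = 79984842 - 64555964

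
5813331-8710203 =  - 2896872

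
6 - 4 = 2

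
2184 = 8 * 273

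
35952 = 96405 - 60453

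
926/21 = 926/21 = 44.10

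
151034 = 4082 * 37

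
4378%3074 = 1304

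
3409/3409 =1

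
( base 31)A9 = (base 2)100111111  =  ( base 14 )18B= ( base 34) 9D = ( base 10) 319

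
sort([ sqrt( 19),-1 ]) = [ - 1,  sqrt(19 ) ]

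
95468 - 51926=43542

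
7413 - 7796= - 383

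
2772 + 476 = 3248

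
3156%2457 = 699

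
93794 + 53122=146916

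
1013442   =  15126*67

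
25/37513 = 25/37513 =0.00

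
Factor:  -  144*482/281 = -69408/281 = -  2^5*3^2*241^1*281^( - 1 )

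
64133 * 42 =2693586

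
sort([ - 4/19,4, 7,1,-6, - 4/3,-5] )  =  [-6, - 5, - 4/3, - 4/19, 1,4, 7 ]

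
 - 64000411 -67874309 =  - 131874720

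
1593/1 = 1593 = 1593.00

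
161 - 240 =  - 79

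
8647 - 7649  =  998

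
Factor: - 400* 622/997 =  - 248800/997 = - 2^5 * 5^2*311^1 * 997^( - 1) 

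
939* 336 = 315504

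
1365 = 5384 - 4019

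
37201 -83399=-46198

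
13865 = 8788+5077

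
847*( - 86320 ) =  -73113040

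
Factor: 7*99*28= 19404 = 2^2*3^2*7^2*11^1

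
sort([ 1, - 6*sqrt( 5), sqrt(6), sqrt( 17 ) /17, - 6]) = [ - 6*sqrt( 5), - 6, sqrt( 17 ) /17,1, sqrt( 6)]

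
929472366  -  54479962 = 874992404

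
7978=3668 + 4310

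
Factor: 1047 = 3^1*349^1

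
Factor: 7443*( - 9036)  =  -67254948 = - 2^2  *  3^4 * 251^1*827^1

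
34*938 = 31892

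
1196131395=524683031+671448364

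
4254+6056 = 10310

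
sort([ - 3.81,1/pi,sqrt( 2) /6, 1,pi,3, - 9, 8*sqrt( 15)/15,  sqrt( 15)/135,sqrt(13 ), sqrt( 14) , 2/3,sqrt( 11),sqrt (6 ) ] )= [ - 9,  -  3.81,sqrt( 15)/135, sqrt( 2)/6, 1/pi, 2/3 , 1, 8 * sqrt( 15)/15,sqrt( 6) , 3 , pi, sqrt ( 11),sqrt( 13) , sqrt (14)] 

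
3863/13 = 297+2/13 = 297.15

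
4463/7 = 637  +  4/7 = 637.57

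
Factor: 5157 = 3^3*191^1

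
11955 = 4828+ 7127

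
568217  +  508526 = 1076743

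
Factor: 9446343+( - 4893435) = 4552908= 2^2  *  3^1*31^1*12239^1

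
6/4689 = 2/1563 = 0.00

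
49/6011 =49/6011 =0.01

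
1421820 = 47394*30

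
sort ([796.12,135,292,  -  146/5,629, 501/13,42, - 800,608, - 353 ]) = [- 800, - 353, - 146/5, 501/13,  42, 135,292,608,629 , 796.12 ]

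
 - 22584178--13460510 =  - 9123668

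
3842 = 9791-5949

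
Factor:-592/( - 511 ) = 2^4*7^( - 1 )*37^1  *73^( - 1 ) 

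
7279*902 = 6565658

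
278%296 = 278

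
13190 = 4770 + 8420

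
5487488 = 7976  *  688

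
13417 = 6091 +7326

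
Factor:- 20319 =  - 3^1*13^1*521^1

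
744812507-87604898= 657207609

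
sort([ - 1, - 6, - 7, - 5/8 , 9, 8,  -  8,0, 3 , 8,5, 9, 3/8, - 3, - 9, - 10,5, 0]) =[-10, - 9, - 8 , - 7, - 6,-3, - 1,- 5/8, 0 , 0,3/8, 3, 5, 5, 8,8, 9, 9]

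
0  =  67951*0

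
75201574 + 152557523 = 227759097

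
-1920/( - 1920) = 1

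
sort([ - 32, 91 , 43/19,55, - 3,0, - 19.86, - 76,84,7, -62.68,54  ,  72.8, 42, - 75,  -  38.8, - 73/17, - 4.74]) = [-76, - 75,-62.68,  -  38.8,- 32 , - 19.86, - 4.74,-73/17, - 3,0,43/19,7,42, 54 , 55,72.8, 84,91]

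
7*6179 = 43253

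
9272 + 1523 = 10795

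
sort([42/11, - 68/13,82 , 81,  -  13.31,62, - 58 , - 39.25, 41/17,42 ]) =[-58, - 39.25 ,  -  13.31 , - 68/13, 41/17, 42/11, 42, 62, 81,82 ]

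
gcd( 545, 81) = 1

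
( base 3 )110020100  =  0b10001011010111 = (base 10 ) 8919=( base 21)k4f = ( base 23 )GJI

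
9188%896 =228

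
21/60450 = 7/20150=0.00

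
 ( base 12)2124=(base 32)3hc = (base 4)320230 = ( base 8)7054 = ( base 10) 3628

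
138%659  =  138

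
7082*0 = 0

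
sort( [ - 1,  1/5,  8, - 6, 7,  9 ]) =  [-6 ,- 1, 1/5,7,8,9]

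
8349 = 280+8069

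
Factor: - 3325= - 5^2*7^1*19^1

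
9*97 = 873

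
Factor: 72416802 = 2^1 *3^1 * 349^1*34583^1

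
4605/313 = 14 + 223/313 = 14.71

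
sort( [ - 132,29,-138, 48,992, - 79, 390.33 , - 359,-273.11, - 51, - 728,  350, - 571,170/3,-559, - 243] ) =[ -728, - 571, - 559, - 359,  -  273.11, - 243, - 138,-132, - 79,-51,29,48,170/3, 350,390.33,  992] 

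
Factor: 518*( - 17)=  - 8806 = - 2^1*7^1*17^1*37^1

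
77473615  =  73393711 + 4079904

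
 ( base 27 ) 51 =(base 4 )2020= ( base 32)48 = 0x88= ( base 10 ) 136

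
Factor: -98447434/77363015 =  - 2^1*5^(- 1)*97^1*507461^1*15472603^( - 1) 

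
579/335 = 1+244/335 = 1.73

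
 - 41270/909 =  - 46 + 544/909= - 45.40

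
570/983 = 570/983= 0.58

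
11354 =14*811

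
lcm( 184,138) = 552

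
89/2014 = 89/2014=0.04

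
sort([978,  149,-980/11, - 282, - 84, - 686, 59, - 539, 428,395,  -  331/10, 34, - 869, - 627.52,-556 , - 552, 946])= [ - 869, - 686, - 627.52 , - 556, - 552, - 539, - 282, - 980/11, - 84, - 331/10, 34, 59, 149, 395, 428, 946, 978]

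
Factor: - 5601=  - 3^1*1867^1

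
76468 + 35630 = 112098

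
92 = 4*23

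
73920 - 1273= 72647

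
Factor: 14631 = 3^1*4877^1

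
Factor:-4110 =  - 2^1*3^1*5^1 *137^1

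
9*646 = 5814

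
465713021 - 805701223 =  -  339988202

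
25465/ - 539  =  -48 + 37/49  =  - 47.24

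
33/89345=33/89345= 0.00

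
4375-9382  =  -5007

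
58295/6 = 9715+5/6= 9715.83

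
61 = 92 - 31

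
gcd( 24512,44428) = 1532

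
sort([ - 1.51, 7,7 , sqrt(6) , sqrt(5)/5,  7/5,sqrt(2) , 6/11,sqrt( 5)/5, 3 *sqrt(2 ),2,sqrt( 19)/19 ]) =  [-1.51,sqrt( 19)/19 , sqrt( 5) /5,  sqrt( 5 ) /5,6/11 , 7/5,sqrt( 2),2, sqrt( 6 ), 3*sqrt ( 2 ), 7, 7 ]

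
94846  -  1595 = 93251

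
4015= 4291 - 276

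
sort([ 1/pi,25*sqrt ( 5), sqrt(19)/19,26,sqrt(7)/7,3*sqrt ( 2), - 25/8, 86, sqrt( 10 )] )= [ - 25/8,sqrt(19)/19,1/pi, sqrt(7)/7,sqrt(10) , 3*sqrt( 2),26,25*sqrt(5), 86 ]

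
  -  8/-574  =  4/287 = 0.01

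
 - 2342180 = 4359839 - 6702019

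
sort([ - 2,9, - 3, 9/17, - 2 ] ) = [ - 3,- 2, - 2,9/17,9]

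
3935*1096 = 4312760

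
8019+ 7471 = 15490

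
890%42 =8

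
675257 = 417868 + 257389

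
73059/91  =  802 + 11/13 = 802.85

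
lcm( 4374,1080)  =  87480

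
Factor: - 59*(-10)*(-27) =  - 15930 = - 2^1*3^3*5^1*59^1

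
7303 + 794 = 8097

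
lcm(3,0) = 0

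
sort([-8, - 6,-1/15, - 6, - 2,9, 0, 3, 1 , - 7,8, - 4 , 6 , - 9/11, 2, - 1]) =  [ - 8, - 7, - 6 , - 6, - 4, - 2, - 1, - 9/11, - 1/15, 0,1,2,3, 6,8,9]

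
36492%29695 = 6797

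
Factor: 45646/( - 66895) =  -  58/85 = - 2^1 * 5^( - 1)*17^( - 1)  *29^1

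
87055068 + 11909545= 98964613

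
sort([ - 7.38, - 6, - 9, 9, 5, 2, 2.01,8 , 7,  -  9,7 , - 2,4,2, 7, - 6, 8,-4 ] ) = [ - 9, - 9, - 7.38, - 6, - 6, - 4, - 2, 2, 2, 2.01, 4  ,  5, 7,7,7,8,8, 9] 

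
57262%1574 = 598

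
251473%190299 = 61174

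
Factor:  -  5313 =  - 3^1*7^1*11^1*23^1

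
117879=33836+84043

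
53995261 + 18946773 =72942034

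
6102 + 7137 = 13239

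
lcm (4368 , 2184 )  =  4368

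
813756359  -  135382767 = 678373592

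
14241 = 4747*3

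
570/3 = 190 = 190.00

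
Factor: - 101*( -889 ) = 89789 = 7^1*101^1*127^1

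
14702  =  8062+6640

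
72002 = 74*973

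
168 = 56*3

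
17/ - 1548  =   - 1 + 1531/1548 = - 0.01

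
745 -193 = 552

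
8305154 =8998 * 923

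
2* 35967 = 71934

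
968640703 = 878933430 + 89707273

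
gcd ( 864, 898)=2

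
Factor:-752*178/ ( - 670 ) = 2^4*5^(- 1 )*47^1*67^( - 1 ) * 89^1 = 66928/335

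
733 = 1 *733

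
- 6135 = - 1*6135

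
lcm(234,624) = 1872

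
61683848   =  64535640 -2851792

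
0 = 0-0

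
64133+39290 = 103423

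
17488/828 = 21  +  25/207 = 21.12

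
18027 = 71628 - 53601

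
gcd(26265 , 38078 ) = 1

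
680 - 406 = 274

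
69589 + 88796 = 158385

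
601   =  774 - 173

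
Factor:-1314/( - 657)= 2 = 2^1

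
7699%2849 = 2001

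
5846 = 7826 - 1980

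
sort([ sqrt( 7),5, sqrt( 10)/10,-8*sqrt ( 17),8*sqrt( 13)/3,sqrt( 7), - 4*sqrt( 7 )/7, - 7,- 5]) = [ - 8*sqrt( 17), - 7, - 5, - 4*  sqrt( 7)/7,sqrt(10 )/10,sqrt(7), sqrt( 7),  5, 8*sqrt( 13 ) /3]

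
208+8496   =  8704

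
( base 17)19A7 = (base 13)3668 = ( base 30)8GB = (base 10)7691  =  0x1e0b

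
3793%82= 21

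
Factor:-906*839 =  - 2^1*3^1*151^1*839^1=- 760134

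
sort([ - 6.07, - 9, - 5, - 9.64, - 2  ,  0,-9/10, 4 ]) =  [- 9.64, - 9, - 6.07, - 5,  -  2, -9/10, 0, 4]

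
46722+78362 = 125084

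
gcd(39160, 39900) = 20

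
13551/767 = 17 + 512/767=17.67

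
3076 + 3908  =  6984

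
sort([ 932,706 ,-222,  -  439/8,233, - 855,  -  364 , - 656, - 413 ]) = [ - 855, - 656, - 413, - 364, - 222, - 439/8, 233, 706,932]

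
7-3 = 4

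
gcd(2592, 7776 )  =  2592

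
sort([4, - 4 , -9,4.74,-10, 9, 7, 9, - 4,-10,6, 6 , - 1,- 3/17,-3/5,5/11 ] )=[-10, - 10 , - 9, - 4, - 4, - 1, - 3/5, - 3/17 , 5/11,4, 4.74 , 6, 6, 7,9, 9] 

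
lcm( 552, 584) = 40296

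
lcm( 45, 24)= 360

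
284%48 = 44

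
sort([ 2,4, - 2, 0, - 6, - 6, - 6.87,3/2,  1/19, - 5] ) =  [ - 6.87,-6,- 6, - 5, -2, 0,1/19,3/2,2,4] 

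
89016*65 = 5786040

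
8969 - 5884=3085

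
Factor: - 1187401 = - 41^1*28961^1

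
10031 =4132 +5899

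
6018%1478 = 106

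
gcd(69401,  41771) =1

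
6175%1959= 298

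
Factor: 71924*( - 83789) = - 2^2*23^1 * 3643^1 * 17981^1  =  -6026440036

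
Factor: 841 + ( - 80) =761 = 761^1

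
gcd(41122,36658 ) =2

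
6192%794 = 634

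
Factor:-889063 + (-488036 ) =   -  1377099= - 3^2*53^1*2887^1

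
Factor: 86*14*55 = 66220 = 2^2*5^1 * 7^1*11^1 * 43^1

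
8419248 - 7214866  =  1204382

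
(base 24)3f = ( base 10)87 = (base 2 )1010111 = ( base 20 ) 47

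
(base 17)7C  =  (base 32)43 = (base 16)83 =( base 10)131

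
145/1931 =145/1931 = 0.08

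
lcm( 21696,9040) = 108480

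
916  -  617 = 299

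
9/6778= 9/6778= 0.00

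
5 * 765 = 3825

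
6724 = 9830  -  3106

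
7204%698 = 224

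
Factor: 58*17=2^1*17^1*29^1 = 986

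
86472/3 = 28824=28824.00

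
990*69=68310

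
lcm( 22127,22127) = 22127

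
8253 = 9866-1613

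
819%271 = 6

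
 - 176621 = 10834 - 187455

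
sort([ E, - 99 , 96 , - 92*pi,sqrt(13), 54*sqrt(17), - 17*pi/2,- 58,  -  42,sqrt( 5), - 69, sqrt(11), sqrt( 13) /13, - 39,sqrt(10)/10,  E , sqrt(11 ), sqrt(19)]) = [ - 92*pi, -99, - 69, - 58, - 42, - 39, - 17*pi/2,  sqrt(13 ) /13,  sqrt(10) /10, sqrt ( 5), E,E, sqrt(11) , sqrt(11 ), sqrt(13 ), sqrt (19 ),96, 54*sqrt( 17)]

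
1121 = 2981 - 1860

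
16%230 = 16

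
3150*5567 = 17536050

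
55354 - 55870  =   - 516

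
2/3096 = 1/1548 = 0.00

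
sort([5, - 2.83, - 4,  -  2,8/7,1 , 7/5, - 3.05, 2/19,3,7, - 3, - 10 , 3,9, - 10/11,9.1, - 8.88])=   [ - 10,-8.88,-4,-3.05, - 3 , - 2.83,  -  2,-10/11,  2/19, 1,8/7, 7/5,3, 3,5,7, 9,9.1]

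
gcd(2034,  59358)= 6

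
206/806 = 103/403= 0.26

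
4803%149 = 35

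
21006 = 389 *54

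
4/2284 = 1/571 = 0.00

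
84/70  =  6/5= 1.20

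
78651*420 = 33033420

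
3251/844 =3251/844 = 3.85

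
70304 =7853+62451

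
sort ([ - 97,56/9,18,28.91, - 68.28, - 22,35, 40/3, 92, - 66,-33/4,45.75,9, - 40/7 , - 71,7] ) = [ - 97, - 71, - 68.28,-66, - 22, - 33/4, - 40/7,56/9,7,9,40/3, 18, 28.91,35,45.75,92]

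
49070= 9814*5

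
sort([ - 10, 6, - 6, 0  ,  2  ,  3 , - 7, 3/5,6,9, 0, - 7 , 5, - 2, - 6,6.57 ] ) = [ - 10,- 7, - 7, - 6, - 6, - 2,  0, 0, 3/5, 2, 3,5, 6, 6, 6.57, 9]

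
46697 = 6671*7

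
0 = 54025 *0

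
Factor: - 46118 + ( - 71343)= - 23^1*5107^1 = - 117461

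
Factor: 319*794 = 2^1*11^1 * 29^1 *397^1  =  253286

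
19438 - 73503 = - 54065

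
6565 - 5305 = 1260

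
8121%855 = 426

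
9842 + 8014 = 17856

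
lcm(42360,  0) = 0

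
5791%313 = 157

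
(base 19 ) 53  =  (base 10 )98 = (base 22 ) 4A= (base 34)2u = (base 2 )1100010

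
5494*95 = 521930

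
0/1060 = 0 =0.00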